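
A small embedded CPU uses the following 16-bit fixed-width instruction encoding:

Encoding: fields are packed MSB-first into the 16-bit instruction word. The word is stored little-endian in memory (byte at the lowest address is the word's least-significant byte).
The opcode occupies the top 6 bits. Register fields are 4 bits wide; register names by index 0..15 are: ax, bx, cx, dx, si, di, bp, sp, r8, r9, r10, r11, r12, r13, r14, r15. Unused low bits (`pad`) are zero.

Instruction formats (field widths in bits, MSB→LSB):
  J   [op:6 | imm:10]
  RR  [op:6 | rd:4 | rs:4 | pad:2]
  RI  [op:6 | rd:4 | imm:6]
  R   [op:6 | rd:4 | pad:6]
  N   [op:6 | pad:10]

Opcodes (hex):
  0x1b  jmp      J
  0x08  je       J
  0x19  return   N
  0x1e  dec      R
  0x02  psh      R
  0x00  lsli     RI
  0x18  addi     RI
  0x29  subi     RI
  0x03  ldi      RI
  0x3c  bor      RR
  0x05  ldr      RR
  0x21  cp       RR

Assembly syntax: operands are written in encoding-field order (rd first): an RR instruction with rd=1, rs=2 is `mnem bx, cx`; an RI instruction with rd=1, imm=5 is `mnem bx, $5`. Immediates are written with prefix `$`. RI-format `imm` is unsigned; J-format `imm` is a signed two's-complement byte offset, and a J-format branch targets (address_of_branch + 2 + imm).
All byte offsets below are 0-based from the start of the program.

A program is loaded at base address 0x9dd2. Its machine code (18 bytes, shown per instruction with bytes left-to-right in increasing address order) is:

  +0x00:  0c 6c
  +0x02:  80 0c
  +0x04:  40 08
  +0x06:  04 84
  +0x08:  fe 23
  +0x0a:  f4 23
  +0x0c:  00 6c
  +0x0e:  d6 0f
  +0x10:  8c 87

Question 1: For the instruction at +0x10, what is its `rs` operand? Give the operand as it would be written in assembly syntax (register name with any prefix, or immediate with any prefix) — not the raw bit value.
[10] 8c 87 → 0x878c
  op=0x878c>>10=0x21 ⇒ cp (RR)
  rd: (w>>6)&0xf=0xe → r14
  rs: (w>>2)&0xf=0x3 → dx

dx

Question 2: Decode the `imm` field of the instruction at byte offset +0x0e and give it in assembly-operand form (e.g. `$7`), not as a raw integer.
$22

+0x0e: d6 0f ⇒ word 0x0fd6 (little)
  top 6b → 0x3 → ldi [RI]
  rd@[9:6]=0xf ⇒ r15
  imm@[5:0]=0x16 ⇒ $22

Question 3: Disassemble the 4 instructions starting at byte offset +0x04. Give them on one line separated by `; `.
@+04  little-endian(40 08) = 0x0840
  opcode bits[15:10]=0x2: psh/R
  [9:6] rd=1 = bx
@+06  little-endian(04 84) = 0x8404
  opcode bits[15:10]=0x21: cp/RR
  [9:6] rd=0 = ax
  [5:2] rs=1 = bx
@+08  little-endian(fe 23) = 0x23fe
  opcode bits[15:10]=0x8: je/J
  [9:0] imm=1022 (s10→-2) = $-2
@+0a  little-endian(f4 23) = 0x23f4
  opcode bits[15:10]=0x8: je/J
  [9:0] imm=1012 (s10→-12) = $-12

psh bx; cp ax, bx; je $-2; je $-12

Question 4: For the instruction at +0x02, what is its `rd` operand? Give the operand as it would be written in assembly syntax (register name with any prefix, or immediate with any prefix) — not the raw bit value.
cx

off 0x02: read 80 0c as little → 0x0c80
  op=0x0c80>>10=0x3 ⇒ ldi (RI)
  rd@[9:6]=0x2 ⇒ cx
  imm@[5:0]=0x0 ⇒ $0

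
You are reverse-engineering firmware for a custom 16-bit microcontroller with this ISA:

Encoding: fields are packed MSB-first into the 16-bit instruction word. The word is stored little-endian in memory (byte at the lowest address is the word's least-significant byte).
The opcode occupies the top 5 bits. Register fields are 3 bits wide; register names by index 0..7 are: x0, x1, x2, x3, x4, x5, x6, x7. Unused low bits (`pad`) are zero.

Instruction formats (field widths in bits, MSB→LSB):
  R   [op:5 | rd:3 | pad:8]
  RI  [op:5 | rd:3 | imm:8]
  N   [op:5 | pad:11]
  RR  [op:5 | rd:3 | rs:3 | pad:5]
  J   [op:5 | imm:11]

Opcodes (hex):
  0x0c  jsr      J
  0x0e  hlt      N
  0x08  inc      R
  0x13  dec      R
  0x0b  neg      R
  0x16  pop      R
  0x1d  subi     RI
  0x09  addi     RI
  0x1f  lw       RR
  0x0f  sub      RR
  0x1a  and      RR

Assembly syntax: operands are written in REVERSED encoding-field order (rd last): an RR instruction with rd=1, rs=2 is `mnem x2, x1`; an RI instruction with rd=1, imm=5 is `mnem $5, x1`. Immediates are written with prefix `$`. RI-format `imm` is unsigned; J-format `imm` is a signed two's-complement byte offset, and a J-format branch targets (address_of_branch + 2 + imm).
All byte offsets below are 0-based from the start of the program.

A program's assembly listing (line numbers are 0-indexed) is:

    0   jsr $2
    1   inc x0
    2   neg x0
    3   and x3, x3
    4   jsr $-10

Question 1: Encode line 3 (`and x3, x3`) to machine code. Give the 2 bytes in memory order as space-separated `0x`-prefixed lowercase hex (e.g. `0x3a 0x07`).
0x60 0xd3

line 3 (and): pack op=0x1a:5|rd=3:3|rs=3:3|pad=0:5 = 0xd360; little→ 60 d3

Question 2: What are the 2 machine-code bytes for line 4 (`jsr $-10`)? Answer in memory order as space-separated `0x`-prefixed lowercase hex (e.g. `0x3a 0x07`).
0xf6 0x67

line 4 (jsr): pack op=0xc:5|imm=-10:11 = 0x67f6; little→ f6 67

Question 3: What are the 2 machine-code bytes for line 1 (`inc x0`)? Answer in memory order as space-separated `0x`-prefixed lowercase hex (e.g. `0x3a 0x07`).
1. inc fields op=0x8:5|rd=0:3|pad=0:8 → word 4000h → 00 40

0x00 0x40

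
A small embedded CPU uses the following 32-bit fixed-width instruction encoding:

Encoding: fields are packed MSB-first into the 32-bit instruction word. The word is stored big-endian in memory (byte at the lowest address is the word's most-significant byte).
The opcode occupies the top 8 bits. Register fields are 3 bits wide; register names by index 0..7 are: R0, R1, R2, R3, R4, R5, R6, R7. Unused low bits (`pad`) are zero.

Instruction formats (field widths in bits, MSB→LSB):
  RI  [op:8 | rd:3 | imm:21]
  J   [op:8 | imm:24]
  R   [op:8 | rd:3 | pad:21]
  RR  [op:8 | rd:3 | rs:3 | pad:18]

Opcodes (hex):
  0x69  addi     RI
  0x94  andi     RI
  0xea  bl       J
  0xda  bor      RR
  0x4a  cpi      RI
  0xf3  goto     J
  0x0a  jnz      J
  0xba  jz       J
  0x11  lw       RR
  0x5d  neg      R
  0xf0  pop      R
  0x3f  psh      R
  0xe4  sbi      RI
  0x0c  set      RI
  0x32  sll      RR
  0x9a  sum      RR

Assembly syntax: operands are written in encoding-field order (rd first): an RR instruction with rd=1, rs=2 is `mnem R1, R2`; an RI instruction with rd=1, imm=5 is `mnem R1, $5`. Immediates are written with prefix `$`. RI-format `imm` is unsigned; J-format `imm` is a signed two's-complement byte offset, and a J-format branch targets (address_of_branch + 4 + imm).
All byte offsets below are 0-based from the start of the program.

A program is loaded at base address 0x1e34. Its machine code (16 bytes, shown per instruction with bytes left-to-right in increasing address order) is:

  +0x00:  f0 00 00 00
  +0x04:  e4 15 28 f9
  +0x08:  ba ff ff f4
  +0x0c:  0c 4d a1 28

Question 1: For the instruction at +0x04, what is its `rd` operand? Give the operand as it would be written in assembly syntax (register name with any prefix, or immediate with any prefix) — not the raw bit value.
R0

@+04  big-endian(e4 15 28 f9) = 0xe41528f9
  opcode bits[31:24]=0xe4: sbi/RI
  [23:21] rd=0 = R0
  [20:0] imm=1386745 = $1386745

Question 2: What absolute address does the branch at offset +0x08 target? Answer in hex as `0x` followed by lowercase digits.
0x1e34

+0x08: ba ff ff f4 ⇒ word 0xbafffff4 (big)
  op=0xbafffff4>>24=0xba ⇒ jz (J)
  imm@[23:0]=0xfffff4 (s24→-12) ⇒ $-12
  target = base 0x1e34 + off 0x08 + 4 + imm -12 = 0x1e34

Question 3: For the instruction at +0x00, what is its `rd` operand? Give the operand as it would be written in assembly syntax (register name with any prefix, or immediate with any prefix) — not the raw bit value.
off 0x00: read f0 00 00 00 as big → 0xf0000000
  top 8b → 0xf0 → pop [R]
  rd: (w>>21)&0x7=0x0 → R0

R0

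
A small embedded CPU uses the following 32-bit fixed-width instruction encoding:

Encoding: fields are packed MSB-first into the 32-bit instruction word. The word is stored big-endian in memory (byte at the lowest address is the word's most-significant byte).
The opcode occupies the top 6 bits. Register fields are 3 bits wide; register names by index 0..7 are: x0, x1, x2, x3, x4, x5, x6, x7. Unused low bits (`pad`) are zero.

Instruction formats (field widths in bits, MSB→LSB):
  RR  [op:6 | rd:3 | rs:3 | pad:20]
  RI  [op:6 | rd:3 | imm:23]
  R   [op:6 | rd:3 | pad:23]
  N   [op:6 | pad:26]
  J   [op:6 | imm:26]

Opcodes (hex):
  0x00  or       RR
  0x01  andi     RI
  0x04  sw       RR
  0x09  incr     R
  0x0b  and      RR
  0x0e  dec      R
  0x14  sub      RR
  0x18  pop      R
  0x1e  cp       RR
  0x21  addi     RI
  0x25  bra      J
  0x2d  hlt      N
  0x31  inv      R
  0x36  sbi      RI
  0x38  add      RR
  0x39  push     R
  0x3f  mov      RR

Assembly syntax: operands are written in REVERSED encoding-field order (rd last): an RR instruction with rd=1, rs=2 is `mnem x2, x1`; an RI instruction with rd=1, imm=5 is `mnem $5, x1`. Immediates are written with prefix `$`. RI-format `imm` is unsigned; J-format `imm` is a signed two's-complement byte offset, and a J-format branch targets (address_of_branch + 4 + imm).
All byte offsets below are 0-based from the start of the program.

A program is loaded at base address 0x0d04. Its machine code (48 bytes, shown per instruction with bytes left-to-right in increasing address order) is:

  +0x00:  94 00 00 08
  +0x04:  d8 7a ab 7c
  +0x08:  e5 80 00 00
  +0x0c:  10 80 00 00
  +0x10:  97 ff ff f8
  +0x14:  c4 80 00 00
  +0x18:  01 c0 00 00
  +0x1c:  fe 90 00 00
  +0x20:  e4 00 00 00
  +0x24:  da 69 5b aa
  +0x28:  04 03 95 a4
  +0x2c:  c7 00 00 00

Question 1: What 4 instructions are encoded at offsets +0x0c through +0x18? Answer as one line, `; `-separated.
sw x0, x1; bra $-8; inv x1; or x4, x3

off 0x0c: read 10 80 00 00 as big → 0x10800000
  op=0x10800000>>26=0x4 ⇒ sw (RR)
  rd: (w>>23)&0x7=0x1 → x1
  rs: (w>>20)&0x7=0x0 → x0
off 0x10: read 97 ff ff f8 as big → 0x97fffff8
  op=0x97fffff8>>26=0x25 ⇒ bra (J)
  imm: (w>>0)&0x3ffffff=0x3fffff8 (s26→-8) → $-8
off 0x14: read c4 80 00 00 as big → 0xc4800000
  op=0xc4800000>>26=0x31 ⇒ inv (R)
  rd: (w>>23)&0x7=0x1 → x1
off 0x18: read 01 c0 00 00 as big → 0x01c00000
  op=0x01c00000>>26=0x0 ⇒ or (RR)
  rd: (w>>23)&0x7=0x3 → x3
  rs: (w>>20)&0x7=0x4 → x4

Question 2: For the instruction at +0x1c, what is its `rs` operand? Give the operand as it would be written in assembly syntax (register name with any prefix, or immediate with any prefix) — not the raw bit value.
x1

+0x1c: fe 90 00 00 ⇒ word 0xfe900000 (big)
  op=0xfe900000>>26=0x3f ⇒ mov (RR)
  rd: (w>>23)&0x7=0x5 → x5
  rs: (w>>20)&0x7=0x1 → x1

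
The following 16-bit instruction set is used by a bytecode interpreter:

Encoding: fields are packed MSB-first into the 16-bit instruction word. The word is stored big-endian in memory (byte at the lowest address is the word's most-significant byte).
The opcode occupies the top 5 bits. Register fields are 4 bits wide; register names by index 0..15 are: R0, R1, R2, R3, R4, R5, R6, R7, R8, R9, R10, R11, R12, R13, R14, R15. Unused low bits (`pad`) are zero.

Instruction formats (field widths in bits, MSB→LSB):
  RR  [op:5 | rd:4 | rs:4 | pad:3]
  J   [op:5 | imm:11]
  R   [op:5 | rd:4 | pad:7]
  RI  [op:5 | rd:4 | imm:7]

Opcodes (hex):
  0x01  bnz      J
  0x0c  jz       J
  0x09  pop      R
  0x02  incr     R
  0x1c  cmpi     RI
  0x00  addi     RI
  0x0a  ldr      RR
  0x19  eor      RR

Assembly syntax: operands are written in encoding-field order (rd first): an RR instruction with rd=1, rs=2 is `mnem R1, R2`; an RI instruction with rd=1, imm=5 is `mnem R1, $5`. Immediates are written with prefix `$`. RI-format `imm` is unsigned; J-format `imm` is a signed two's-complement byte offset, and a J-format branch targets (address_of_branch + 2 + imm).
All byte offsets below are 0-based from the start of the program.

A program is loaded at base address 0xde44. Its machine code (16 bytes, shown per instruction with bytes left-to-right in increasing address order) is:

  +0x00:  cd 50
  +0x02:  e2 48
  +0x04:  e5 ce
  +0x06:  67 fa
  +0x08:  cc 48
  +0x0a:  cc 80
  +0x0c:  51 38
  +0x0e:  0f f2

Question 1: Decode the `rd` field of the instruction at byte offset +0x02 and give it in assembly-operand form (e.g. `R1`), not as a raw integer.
R4

@+02  big-endian(e2 48) = 0xe248
  top 5b → 0x1c → cmpi [RI]
  rd@[10:7]=0x4 ⇒ R4
  imm@[6:0]=0x48 ⇒ $72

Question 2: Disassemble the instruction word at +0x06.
jz $-6

[06] 67 fa → 0x67fa
  opcode bits[15:11]=0xc: jz/J
  imm@[10:0]=0x7fa (s11→-6) ⇒ $-6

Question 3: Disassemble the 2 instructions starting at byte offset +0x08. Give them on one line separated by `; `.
eor R8, R9; eor R9, R0

[08] cc 48 → 0xcc48
  opcode bits[15:11]=0x19: eor/RR
  rd: (w>>7)&0xf=0x8 → R8
  rs: (w>>3)&0xf=0x9 → R9
[0a] cc 80 → 0xcc80
  opcode bits[15:11]=0x19: eor/RR
  rd: (w>>7)&0xf=0x9 → R9
  rs: (w>>3)&0xf=0x0 → R0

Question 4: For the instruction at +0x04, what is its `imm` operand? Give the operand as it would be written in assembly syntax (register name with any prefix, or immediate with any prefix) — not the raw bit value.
+0x04: e5 ce ⇒ word 0xe5ce (big)
  op=0xe5ce>>11=0x1c ⇒ cmpi (RI)
  [10:7] rd=11 = R11
  [6:0] imm=78 = $78

$78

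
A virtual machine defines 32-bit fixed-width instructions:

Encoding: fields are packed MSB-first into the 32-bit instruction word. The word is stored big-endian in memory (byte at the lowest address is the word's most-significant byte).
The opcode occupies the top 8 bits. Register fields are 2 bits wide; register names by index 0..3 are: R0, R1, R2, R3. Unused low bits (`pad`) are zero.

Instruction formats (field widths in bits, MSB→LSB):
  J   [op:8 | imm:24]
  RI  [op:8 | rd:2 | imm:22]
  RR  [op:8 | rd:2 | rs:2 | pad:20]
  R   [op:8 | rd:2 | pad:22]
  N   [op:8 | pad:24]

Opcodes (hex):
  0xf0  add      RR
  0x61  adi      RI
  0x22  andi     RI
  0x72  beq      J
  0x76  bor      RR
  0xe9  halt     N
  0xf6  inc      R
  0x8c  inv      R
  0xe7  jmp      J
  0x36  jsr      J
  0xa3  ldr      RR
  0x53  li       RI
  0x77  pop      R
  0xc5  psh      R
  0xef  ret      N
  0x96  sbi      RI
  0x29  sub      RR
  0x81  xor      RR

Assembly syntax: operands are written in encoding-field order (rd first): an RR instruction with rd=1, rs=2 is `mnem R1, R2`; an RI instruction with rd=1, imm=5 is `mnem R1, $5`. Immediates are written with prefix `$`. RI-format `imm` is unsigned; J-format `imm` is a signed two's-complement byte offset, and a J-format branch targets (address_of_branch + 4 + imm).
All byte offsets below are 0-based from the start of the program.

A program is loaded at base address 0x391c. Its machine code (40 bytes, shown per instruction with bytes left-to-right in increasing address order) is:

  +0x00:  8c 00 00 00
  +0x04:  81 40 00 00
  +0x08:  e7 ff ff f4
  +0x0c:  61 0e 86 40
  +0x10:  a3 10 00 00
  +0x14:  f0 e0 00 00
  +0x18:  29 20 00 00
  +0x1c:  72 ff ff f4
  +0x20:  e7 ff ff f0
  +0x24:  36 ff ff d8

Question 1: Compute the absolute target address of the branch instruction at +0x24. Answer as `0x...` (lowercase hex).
+0x24: 36 ff ff d8 ⇒ word 0x36ffffd8 (big)
  opcode bits[31:24]=0x36: jsr/J
  imm: (w>>0)&0xffffff=0xffffd8 (s24→-40) → $-40
  target = base 0x391c + off 0x24 + 4 + imm -40 = 0x391c

0x391c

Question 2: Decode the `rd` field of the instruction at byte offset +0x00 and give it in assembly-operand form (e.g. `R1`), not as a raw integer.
off 0x00: read 8c 00 00 00 as big → 0x8c000000
  op=0x8c000000>>24=0x8c ⇒ inv (R)
  rd@[23:22]=0x0 ⇒ R0

R0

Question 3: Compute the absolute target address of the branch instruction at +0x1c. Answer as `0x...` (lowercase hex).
+0x1c: 72 ff ff f4 ⇒ word 0x72fffff4 (big)
  op=0x72fffff4>>24=0x72 ⇒ beq (J)
  imm@[23:0]=0xfffff4 (s24→-12) ⇒ $-12
  target = base 0x391c + off 0x1c + 4 + imm -12 = 0x3930

0x3930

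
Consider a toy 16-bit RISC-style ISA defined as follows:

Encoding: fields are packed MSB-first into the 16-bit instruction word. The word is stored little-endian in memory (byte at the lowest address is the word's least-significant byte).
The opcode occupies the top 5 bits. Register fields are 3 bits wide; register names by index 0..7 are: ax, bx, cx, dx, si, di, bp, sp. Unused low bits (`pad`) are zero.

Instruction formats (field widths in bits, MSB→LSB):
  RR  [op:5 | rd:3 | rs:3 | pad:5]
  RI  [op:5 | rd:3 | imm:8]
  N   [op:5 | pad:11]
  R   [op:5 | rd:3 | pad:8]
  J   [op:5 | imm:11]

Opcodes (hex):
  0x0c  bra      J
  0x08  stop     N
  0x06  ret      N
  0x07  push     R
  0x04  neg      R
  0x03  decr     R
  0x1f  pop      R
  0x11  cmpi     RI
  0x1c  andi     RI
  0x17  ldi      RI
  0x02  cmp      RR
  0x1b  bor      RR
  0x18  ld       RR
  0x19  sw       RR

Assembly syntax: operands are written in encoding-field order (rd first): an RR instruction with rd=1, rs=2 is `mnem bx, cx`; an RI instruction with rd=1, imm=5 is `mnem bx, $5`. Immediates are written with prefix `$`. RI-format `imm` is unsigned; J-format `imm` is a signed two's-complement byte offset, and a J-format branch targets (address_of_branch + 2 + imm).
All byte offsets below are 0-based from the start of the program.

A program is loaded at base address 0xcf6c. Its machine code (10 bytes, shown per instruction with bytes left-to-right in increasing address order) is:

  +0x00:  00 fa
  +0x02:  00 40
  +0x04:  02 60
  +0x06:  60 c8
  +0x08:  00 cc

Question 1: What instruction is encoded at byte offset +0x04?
bra $2

+0x04: 02 60 ⇒ word 0x6002 (little)
  op=0x6002>>11=0xc ⇒ bra (J)
  imm: (w>>0)&0x7ff=0x2 → $2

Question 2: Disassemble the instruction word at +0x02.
stop

off 0x02: read 00 40 as little → 0x4000
  op=0x4000>>11=0x8 ⇒ stop (N)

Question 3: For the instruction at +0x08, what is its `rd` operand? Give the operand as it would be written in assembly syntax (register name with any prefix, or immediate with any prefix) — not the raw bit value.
si

off 0x08: read 00 cc as little → 0xcc00
  opcode bits[15:11]=0x19: sw/RR
  rd: (w>>8)&0x7=0x4 → si
  rs: (w>>5)&0x7=0x0 → ax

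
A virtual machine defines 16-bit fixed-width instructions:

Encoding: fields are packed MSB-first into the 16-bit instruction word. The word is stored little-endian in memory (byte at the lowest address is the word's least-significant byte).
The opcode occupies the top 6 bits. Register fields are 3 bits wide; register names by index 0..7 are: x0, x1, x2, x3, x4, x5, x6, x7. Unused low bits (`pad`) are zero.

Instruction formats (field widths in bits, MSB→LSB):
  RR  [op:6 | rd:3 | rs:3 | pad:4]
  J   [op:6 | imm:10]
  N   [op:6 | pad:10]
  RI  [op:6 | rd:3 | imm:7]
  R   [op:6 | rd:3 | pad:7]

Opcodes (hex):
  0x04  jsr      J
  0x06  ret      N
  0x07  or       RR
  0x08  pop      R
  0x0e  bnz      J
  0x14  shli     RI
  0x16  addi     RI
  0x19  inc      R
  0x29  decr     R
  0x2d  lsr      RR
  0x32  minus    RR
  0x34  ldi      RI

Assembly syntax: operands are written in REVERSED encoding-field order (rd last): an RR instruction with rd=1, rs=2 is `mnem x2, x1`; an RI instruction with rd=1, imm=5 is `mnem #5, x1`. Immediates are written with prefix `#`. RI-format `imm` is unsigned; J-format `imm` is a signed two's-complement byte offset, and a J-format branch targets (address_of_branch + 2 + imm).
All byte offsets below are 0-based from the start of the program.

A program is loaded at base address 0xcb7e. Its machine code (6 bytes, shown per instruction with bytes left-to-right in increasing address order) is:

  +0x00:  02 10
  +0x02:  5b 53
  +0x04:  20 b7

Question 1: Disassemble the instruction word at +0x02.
off 0x02: read 5b 53 as little → 0x535b
  top 6b → 0x14 → shli [RI]
  [9:7] rd=6 = x6
  [6:0] imm=91 = #91

shli #91, x6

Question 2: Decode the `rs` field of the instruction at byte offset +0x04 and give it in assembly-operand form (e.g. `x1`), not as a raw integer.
@+04  little-endian(20 b7) = 0xb720
  op=0xb720>>10=0x2d ⇒ lsr (RR)
  rd@[9:7]=0x6 ⇒ x6
  rs@[6:4]=0x2 ⇒ x2

x2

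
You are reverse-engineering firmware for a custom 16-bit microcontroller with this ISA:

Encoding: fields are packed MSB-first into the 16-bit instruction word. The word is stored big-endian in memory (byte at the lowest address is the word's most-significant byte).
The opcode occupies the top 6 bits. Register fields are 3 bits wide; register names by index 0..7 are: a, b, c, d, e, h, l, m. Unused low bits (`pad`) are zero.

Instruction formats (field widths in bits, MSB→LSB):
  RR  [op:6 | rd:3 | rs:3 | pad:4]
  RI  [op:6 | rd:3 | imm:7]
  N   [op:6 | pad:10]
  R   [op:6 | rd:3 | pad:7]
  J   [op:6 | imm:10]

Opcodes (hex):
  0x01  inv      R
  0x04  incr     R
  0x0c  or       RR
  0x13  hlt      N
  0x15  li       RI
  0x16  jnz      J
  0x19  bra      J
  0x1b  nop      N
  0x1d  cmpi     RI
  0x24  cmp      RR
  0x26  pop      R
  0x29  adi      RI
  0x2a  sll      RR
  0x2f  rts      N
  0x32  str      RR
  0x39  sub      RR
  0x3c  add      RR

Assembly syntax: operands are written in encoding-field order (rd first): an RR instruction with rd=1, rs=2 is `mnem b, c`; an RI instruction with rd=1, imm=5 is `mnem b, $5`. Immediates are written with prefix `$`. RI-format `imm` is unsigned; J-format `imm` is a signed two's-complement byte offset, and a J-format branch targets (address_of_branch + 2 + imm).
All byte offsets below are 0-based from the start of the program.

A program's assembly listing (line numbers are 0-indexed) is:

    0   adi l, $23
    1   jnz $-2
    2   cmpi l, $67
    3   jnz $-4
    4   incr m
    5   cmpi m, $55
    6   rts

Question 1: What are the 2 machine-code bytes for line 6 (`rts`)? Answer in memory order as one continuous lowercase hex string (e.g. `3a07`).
bc00

L6: rts op=0x2f:6|pad=0:10 ⇒ 0xbc00 ⇒ big bc 00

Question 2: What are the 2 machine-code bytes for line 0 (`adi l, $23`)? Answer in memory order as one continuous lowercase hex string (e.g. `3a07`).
0. adi fields op=0x29:6|rd=6:3|imm=23:7 → word a717h → a7 17

a717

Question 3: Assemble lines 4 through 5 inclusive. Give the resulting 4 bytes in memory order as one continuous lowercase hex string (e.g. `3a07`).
138077b7

4. incr fields op=0x4:6|rd=7:3|pad=0:7 → word 1380h → 13 80
5. cmpi fields op=0x1d:6|rd=7:3|imm=55:7 → word 77b7h → 77 b7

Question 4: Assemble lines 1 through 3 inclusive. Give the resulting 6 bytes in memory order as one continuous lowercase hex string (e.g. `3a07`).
5bfe77435bfc

line 1 (jnz): pack op=0x16:6|imm=-2:10 = 0x5bfe; big→ 5b fe
line 2 (cmpi): pack op=0x1d:6|rd=6:3|imm=67:7 = 0x7743; big→ 77 43
line 3 (jnz): pack op=0x16:6|imm=-4:10 = 0x5bfc; big→ 5b fc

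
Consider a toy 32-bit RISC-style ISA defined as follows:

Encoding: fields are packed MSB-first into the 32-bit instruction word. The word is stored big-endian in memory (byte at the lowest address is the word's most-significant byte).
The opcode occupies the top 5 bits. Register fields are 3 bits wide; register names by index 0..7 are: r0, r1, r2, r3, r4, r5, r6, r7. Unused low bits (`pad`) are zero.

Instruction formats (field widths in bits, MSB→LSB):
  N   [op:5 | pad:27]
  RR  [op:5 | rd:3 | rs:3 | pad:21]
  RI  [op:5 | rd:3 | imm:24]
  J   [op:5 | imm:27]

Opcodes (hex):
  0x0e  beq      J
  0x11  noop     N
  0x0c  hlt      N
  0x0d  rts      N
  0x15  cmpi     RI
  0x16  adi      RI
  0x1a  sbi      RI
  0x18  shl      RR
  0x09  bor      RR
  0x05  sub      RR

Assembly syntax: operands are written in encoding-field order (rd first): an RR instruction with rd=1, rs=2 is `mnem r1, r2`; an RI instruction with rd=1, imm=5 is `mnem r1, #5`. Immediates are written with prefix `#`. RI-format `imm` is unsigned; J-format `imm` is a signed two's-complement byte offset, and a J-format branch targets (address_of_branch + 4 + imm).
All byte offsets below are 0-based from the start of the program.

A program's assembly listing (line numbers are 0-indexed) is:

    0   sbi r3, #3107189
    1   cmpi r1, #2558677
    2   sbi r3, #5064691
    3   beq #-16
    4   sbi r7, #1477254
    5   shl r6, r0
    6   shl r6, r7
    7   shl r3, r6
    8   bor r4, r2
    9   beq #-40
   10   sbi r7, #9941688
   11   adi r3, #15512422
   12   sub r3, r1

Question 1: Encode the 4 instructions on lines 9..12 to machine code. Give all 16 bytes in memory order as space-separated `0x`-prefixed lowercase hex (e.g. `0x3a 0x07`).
line 9 (beq): pack op=0xe:5|imm=-40:27 = 0x77ffffd8; big→ 77 ff ff d8
line 10 (sbi): pack op=0x1a:5|rd=7:3|imm=9941688:24 = 0xd797b2b8; big→ d7 97 b2 b8
line 11 (adi): pack op=0x16:5|rd=3:3|imm=15512422:24 = 0xb3ecb366; big→ b3 ec b3 66
line 12 (sub): pack op=0x5:5|rd=3:3|rs=1:3|pad=0:21 = 0x2b200000; big→ 2b 20 00 00

0x77 0xff 0xff 0xd8 0xd7 0x97 0xb2 0xb8 0xb3 0xec 0xb3 0x66 0x2b 0x20 0x00 0x00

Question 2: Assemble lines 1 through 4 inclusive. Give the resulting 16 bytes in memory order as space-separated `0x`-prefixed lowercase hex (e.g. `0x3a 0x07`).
1. cmpi fields op=0x15:5|rd=1:3|imm=2558677:24 → word a9270ad5h → a9 27 0a d5
2. sbi fields op=0x1a:5|rd=3:3|imm=5064691:24 → word d34d47f3h → d3 4d 47 f3
3. beq fields op=0xe:5|imm=-16:27 → word 77fffff0h → 77 ff ff f0
4. sbi fields op=0x1a:5|rd=7:3|imm=1477254:24 → word d7168a86h → d7 16 8a 86

0xa9 0x27 0x0a 0xd5 0xd3 0x4d 0x47 0xf3 0x77 0xff 0xff 0xf0 0xd7 0x16 0x8a 0x86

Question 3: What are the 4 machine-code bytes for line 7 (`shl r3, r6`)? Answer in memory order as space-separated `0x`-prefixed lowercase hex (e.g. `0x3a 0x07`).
line 7 (shl): pack op=0x18:5|rd=3:3|rs=6:3|pad=0:21 = 0xc3c00000; big→ c3 c0 00 00

0xc3 0xc0 0x00 0x00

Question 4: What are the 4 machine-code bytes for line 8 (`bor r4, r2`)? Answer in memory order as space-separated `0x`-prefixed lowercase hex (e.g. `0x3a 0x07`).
0x4c 0x40 0x00 0x00

8. bor fields op=0x9:5|rd=4:3|rs=2:3|pad=0:21 → word 4c400000h → 4c 40 00 00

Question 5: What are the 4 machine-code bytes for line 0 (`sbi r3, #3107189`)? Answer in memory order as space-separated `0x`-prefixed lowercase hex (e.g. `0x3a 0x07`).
L0: sbi op=0x1a:5|rd=3:3|imm=3107189:24 ⇒ 0xd32f6975 ⇒ big d3 2f 69 75

0xd3 0x2f 0x69 0x75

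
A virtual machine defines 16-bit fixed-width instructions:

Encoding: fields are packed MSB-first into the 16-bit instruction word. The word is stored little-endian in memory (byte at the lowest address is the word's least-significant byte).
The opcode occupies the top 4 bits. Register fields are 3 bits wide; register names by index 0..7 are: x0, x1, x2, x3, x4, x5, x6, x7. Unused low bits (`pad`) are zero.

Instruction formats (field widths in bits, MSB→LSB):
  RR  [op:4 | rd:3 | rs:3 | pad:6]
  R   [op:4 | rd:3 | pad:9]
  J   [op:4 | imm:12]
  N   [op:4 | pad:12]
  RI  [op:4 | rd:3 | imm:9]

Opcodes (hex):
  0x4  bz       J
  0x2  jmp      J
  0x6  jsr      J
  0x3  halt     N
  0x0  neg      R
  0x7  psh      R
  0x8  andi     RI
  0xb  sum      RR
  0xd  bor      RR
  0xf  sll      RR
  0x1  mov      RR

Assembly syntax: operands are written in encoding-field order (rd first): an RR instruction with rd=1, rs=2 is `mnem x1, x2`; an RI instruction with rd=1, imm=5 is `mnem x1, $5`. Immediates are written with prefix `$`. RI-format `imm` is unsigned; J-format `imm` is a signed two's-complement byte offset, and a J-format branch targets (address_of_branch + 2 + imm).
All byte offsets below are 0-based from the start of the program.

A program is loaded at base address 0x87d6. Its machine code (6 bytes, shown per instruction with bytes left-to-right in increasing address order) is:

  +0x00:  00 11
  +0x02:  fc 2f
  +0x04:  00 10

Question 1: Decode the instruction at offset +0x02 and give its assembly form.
+0x02: fc 2f ⇒ word 0x2ffc (little)
  op=0x2ffc>>12=0x2 ⇒ jmp (J)
  imm: (w>>0)&0xfff=0xffc (s12→-4) → $-4

jmp $-4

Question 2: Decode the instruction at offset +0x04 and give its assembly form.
off 0x04: read 00 10 as little → 0x1000
  top 4b → 0x1 → mov [RR]
  [11:9] rd=0 = x0
  [8:6] rs=0 = x0

mov x0, x0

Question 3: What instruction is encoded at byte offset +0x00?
off 0x00: read 00 11 as little → 0x1100
  top 4b → 0x1 → mov [RR]
  rd@[11:9]=0x0 ⇒ x0
  rs@[8:6]=0x4 ⇒ x4

mov x0, x4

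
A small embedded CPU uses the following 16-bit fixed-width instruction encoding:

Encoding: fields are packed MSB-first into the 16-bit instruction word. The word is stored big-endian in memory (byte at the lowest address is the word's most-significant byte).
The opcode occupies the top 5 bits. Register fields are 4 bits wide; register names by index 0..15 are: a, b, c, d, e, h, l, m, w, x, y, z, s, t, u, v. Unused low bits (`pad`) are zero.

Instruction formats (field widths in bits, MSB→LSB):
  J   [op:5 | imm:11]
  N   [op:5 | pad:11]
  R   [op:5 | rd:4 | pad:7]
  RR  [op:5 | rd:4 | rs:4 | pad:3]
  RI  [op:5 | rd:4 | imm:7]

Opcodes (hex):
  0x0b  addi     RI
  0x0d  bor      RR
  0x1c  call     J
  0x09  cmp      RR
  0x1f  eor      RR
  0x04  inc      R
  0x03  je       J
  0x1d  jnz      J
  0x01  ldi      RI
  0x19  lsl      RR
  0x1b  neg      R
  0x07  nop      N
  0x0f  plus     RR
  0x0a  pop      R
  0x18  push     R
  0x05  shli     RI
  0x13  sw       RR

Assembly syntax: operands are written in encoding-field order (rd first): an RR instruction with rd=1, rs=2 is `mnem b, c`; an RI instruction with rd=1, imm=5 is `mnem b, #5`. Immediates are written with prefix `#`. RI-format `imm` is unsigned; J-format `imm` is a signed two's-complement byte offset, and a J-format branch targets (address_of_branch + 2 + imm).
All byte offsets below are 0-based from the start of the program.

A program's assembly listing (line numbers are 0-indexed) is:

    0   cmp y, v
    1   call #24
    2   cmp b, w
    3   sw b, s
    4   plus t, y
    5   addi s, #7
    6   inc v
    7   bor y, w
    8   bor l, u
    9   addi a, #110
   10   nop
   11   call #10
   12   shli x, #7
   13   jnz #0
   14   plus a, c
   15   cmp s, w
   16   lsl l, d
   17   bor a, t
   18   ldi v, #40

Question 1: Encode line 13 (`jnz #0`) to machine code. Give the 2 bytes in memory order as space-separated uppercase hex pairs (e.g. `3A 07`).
E8 00

line 13 (jnz): pack op=0x1d:5|imm=0:11 = 0xe800; big→ e8 00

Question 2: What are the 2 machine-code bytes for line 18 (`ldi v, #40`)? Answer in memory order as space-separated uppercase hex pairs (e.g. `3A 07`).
18. ldi fields op=0x1:5|rd=15:4|imm=40:7 → word 0fa8h → 0f a8

0F A8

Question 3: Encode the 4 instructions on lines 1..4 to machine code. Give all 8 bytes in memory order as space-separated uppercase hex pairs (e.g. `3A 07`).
L1: call op=0x1c:5|imm=24:11 ⇒ 0xe018 ⇒ big e0 18
L2: cmp op=0x9:5|rd=1:4|rs=8:4|pad=0:3 ⇒ 0x48c0 ⇒ big 48 c0
L3: sw op=0x13:5|rd=1:4|rs=12:4|pad=0:3 ⇒ 0x98e0 ⇒ big 98 e0
L4: plus op=0xf:5|rd=13:4|rs=10:4|pad=0:3 ⇒ 0x7ed0 ⇒ big 7e d0

E0 18 48 C0 98 E0 7E D0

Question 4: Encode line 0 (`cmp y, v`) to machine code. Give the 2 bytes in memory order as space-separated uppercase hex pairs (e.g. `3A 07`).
4D 78

L0: cmp op=0x9:5|rd=10:4|rs=15:4|pad=0:3 ⇒ 0x4d78 ⇒ big 4d 78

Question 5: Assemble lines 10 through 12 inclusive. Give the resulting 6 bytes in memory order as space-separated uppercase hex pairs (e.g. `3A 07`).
38 00 E0 0A 2C 87

line 10 (nop): pack op=0x7:5|pad=0:11 = 0x3800; big→ 38 00
line 11 (call): pack op=0x1c:5|imm=10:11 = 0xe00a; big→ e0 0a
line 12 (shli): pack op=0x5:5|rd=9:4|imm=7:7 = 0x2c87; big→ 2c 87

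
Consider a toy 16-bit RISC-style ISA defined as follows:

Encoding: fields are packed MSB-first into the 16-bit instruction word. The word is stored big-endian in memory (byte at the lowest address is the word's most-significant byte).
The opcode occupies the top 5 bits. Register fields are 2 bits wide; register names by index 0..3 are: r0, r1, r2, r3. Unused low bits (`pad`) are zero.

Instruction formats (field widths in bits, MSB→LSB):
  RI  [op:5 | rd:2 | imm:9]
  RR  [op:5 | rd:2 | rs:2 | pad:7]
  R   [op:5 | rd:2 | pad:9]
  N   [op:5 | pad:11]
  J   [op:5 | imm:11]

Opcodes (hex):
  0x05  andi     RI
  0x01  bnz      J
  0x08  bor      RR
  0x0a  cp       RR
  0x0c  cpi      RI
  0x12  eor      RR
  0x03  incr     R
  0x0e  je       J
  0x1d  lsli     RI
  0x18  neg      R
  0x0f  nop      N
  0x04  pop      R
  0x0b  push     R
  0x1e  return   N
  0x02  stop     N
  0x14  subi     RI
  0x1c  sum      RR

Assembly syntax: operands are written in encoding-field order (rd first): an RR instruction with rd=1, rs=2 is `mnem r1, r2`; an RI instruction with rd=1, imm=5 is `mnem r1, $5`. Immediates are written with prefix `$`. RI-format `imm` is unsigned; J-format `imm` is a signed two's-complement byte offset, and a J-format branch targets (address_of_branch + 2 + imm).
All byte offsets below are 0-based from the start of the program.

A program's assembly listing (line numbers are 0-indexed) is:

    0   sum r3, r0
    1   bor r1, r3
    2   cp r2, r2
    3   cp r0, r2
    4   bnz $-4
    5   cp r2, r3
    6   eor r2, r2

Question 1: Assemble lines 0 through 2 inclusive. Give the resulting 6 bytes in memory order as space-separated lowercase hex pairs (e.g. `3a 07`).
e6 00 43 80 55 00

L0: sum op=0x1c:5|rd=3:2|rs=0:2|pad=0:7 ⇒ 0xe600 ⇒ big e6 00
L1: bor op=0x8:5|rd=1:2|rs=3:2|pad=0:7 ⇒ 0x4380 ⇒ big 43 80
L2: cp op=0xa:5|rd=2:2|rs=2:2|pad=0:7 ⇒ 0x5500 ⇒ big 55 00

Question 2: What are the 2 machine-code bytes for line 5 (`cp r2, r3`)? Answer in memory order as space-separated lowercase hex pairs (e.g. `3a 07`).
5. cp fields op=0xa:5|rd=2:2|rs=3:2|pad=0:7 → word 5580h → 55 80

55 80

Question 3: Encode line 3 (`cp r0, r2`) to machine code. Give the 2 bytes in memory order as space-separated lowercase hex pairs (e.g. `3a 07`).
51 00

line 3 (cp): pack op=0xa:5|rd=0:2|rs=2:2|pad=0:7 = 0x5100; big→ 51 00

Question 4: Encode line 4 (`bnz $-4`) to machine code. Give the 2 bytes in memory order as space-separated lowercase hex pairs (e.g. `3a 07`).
0f fc

4. bnz fields op=0x1:5|imm=-4:11 → word 0ffch → 0f fc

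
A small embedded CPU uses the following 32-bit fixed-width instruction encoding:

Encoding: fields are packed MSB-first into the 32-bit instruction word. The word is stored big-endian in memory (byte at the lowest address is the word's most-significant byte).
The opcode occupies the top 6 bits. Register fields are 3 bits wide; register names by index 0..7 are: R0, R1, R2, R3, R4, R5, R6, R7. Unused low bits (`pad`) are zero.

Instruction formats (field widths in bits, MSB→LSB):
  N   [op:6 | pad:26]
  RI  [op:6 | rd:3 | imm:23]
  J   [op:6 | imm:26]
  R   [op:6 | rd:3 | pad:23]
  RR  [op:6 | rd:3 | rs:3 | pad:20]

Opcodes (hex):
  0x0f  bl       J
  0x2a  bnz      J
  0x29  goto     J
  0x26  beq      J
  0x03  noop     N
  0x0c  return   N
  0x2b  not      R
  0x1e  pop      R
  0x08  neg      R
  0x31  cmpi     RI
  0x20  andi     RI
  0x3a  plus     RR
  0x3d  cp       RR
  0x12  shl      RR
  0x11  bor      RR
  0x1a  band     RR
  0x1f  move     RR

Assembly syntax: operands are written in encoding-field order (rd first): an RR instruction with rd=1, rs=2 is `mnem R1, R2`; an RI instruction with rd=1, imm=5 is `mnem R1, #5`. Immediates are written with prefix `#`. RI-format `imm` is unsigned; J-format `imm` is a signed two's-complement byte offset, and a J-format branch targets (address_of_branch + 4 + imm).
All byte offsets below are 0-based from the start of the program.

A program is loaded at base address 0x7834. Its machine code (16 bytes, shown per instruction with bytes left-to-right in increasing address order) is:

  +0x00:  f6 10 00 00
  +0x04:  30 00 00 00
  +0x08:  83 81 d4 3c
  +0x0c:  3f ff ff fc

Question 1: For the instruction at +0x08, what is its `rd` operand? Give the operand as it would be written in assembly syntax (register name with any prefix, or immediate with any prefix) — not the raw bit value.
R7

off 0x08: read 83 81 d4 3c as big → 0x8381d43c
  opcode bits[31:26]=0x20: andi/RI
  rd: (w>>23)&0x7=0x7 → R7
  imm: (w>>0)&0x7fffff=0x1d43c → #119868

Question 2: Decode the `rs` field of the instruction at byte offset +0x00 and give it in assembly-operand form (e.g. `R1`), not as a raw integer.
R1

@+00  big-endian(f6 10 00 00) = 0xf6100000
  opcode bits[31:26]=0x3d: cp/RR
  rd@[25:23]=0x4 ⇒ R4
  rs@[22:20]=0x1 ⇒ R1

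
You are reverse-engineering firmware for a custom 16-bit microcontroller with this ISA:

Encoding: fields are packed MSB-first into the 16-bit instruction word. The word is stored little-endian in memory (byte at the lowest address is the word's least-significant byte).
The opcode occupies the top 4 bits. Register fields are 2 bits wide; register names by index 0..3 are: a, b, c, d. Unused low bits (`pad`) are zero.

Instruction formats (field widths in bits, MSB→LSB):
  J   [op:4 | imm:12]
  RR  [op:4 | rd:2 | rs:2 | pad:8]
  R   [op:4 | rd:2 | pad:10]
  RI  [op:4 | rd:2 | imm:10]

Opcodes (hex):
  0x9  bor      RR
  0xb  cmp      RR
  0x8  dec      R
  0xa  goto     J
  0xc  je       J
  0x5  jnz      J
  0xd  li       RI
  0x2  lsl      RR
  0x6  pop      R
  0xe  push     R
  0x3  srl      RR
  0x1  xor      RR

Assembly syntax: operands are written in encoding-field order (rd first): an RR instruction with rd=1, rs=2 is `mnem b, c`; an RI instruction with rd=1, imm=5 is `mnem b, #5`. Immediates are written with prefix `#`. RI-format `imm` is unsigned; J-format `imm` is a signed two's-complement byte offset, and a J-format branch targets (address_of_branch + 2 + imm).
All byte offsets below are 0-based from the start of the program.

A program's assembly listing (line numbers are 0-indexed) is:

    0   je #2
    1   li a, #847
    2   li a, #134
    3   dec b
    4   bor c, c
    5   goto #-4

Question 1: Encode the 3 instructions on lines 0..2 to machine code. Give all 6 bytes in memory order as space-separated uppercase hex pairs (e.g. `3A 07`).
0. je fields op=0xc:4|imm=2:12 → word c002h → 02 c0
1. li fields op=0xd:4|rd=0:2|imm=847:10 → word d34fh → 4f d3
2. li fields op=0xd:4|rd=0:2|imm=134:10 → word d086h → 86 d0

02 C0 4F D3 86 D0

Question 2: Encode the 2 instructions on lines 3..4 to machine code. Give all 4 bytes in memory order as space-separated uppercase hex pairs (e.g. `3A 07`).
L3: dec op=0x8:4|rd=1:2|pad=0:10 ⇒ 0x8400 ⇒ little 00 84
L4: bor op=0x9:4|rd=2:2|rs=2:2|pad=0:8 ⇒ 0x9a00 ⇒ little 00 9a

00 84 00 9A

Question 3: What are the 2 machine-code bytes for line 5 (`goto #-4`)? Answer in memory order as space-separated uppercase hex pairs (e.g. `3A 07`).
FC AF

5. goto fields op=0xa:4|imm=-4:12 → word affch → fc af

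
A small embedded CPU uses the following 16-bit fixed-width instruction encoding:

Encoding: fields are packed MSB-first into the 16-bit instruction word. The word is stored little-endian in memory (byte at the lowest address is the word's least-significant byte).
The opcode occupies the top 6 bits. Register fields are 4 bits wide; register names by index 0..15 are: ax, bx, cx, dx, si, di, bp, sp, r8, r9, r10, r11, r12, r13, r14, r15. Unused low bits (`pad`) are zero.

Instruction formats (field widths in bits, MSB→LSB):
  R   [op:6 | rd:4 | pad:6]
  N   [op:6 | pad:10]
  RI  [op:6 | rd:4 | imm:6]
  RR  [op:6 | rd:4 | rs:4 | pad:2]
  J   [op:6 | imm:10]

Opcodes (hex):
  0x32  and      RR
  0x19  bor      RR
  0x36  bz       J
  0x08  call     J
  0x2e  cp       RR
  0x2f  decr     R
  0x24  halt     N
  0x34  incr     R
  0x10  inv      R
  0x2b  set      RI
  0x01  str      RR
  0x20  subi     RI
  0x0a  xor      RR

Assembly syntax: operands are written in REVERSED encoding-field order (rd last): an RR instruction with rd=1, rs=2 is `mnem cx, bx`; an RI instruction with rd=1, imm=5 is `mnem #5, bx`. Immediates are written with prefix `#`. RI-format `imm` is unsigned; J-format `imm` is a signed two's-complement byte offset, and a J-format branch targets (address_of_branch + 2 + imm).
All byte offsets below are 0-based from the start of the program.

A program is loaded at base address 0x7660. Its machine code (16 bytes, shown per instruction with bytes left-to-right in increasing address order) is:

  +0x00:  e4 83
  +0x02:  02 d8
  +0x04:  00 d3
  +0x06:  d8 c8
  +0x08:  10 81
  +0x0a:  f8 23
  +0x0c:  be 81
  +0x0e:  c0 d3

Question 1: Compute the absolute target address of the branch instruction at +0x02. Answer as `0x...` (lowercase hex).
0x7666

+0x02: 02 d8 ⇒ word 0xd802 (little)
  top 6b → 0x36 → bz [J]
  imm: (w>>0)&0x3ff=0x2 → #2
  target = base 0x7660 + off 0x02 + 2 + imm 2 = 0x7666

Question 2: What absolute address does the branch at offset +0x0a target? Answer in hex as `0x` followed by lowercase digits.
@+0a  little-endian(f8 23) = 0x23f8
  op=0x23f8>>10=0x8 ⇒ call (J)
  [9:0] imm=1016 (s10→-8) = #-8
  target = base 0x7660 + off 0x0a + 2 + imm -8 = 0x7664

0x7664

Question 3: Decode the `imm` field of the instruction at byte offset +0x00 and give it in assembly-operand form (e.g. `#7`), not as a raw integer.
[00] e4 83 → 0x83e4
  opcode bits[15:10]=0x20: subi/RI
  rd: (w>>6)&0xf=0xf → r15
  imm: (w>>0)&0x3f=0x24 → #36

#36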